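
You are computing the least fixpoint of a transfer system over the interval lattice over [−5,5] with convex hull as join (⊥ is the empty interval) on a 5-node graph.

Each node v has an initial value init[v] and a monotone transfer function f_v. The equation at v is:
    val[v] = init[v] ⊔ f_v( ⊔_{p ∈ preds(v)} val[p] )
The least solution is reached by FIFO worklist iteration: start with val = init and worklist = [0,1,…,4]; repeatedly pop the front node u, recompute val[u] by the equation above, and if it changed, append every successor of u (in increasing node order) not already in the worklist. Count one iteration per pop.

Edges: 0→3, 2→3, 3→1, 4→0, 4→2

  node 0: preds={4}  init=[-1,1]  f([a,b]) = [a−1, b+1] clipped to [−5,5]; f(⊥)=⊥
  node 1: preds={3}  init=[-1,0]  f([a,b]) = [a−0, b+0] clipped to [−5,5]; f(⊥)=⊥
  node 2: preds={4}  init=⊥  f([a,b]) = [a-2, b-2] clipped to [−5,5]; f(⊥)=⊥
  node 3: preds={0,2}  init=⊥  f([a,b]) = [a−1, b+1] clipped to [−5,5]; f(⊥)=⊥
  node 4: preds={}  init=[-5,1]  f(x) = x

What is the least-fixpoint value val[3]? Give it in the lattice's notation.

Trace (6 dequeues):
  [1] u=0 | in [-5,1] | out [-5,2] | prev [-1,1] | push {}
  [2] u=1 | in ⊥ | out [-1,0] | ==
  [3] u=2 | in [-5,1] | out [-5,-1] | prev ⊥ | push {}
  [4] u=3 | in [-5,2] | out [-5,3] | prev ⊥ | push {1}
  [5] u=4 | in ⊥ | out [-5,1] | ==
  [6] u=1 | in [-5,3] | out [-5,3] | prev [-1,0] | push {}

Converged values:
  [0] [-5,2]
  [1] [-5,3]
  [2] [-5,-1]
  [3] [-5,3]
  [4] [-5,1]

[-5,3]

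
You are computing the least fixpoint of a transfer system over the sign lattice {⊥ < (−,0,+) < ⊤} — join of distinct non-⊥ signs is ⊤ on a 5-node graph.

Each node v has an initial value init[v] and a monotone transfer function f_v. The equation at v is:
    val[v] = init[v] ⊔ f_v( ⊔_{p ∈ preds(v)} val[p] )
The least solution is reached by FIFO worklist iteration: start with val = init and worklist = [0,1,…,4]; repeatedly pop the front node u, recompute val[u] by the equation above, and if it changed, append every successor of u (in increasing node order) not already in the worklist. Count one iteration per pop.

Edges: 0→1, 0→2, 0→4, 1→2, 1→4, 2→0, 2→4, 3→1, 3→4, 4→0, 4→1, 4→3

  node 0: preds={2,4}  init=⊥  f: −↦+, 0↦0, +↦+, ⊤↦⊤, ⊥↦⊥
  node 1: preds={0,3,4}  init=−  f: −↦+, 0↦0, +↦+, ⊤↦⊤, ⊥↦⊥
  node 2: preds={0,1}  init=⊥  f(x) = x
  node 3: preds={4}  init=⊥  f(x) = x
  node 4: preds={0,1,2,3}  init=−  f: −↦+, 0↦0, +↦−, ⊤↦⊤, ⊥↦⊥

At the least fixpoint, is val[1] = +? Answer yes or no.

Trace (11 dequeues):
  [1] u=0 | in − | out + | prev ⊥ | push {}
  [2] u=1 | in ⊤ | out ⊤ | prev − | push {}
  [3] u=2 | in ⊤ | out ⊤ | prev ⊥ | push {0}
  [4] u=3 | in − | out − | prev ⊥ | push {1}
  [5] u=4 | in ⊤ | out ⊤ | prev − | push {3}
  [6] u=0 | in ⊤ | out ⊤ | prev + | push {2,4}
  [7] u=1 | in ⊤ | out ⊤ | ==
  [8] u=3 | in ⊤ | out ⊤ | prev − | push {1}
  [9] u=2 | in ⊤ | out ⊤ | ==
  [10] u=4 | in ⊤ | out ⊤ | ==
  [11] u=1 | in ⊤ | out ⊤ | ==

Converged values:
  [0] ⊤
  [1] ⊤
  [2] ⊤
  [3] ⊤
  [4] ⊤

no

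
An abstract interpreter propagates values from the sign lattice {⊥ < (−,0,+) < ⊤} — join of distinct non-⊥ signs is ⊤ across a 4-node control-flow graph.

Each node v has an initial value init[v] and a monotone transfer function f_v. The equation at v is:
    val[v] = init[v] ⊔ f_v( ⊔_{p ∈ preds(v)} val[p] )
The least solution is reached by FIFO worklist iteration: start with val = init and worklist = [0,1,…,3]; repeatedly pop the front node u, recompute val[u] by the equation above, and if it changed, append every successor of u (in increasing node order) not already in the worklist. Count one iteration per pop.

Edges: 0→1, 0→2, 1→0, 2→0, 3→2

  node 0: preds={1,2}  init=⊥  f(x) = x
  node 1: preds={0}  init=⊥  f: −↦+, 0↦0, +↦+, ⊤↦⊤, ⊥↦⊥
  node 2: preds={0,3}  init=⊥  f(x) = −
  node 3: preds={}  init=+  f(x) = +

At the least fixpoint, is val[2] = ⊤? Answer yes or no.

no

Worklist (11 pops):
  #1 pop 0: in=⊥ → ⊥ (no change)
  #2 pop 1: in=⊥ → ⊥ (no change)
  #3 pop 2: in=+ → − (was ⊥); enqueue [0]
  #4 pop 3: in=⊥ → + (no change)
  #5 pop 0: in=− → − (was ⊥); enqueue [1,2]
  #6 pop 1: in=− → + (was ⊥); enqueue [0]
  #7 pop 2: in=⊤ → − (no change)
  #8 pop 0: in=⊤ → ⊤ (was −); enqueue [1,2]
  #9 pop 1: in=⊤ → ⊤ (was +); enqueue [0]
  #10 pop 2: in=⊤ → − (no change)
  #11 pop 0: in=⊤ → ⊤ (no change)

Fixpoint:
  val[0] = ⊤
  val[1] = ⊤
  val[2] = −
  val[3] = +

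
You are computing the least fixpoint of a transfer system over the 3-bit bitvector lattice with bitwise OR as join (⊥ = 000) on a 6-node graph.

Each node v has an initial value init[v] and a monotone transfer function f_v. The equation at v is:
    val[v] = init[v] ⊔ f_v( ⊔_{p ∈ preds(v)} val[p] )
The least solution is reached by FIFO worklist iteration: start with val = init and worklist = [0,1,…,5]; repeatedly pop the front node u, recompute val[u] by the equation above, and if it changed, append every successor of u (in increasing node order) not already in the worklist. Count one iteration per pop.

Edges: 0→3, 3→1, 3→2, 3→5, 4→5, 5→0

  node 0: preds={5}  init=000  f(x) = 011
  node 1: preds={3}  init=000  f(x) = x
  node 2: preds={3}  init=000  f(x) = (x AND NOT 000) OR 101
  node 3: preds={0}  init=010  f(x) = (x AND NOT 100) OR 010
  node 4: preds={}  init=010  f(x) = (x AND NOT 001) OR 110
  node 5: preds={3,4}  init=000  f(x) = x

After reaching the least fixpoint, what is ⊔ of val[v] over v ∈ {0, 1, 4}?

Iteration log — 9 steps:
  step 1. node 0  ⊔preds=000  new=011  old=000  +wl: 
  step 2. node 1  ⊔preds=010  new=010  old=000  +wl: 
  step 3. node 2  ⊔preds=010  new=111  old=000  +wl: 
  step 4. node 3  ⊔preds=011  new=011  old=010  +wl: 1,2
  step 5. node 4  ⊔preds=000  new=110  old=010  +wl: 
  step 6. node 5  ⊔preds=111  new=111  old=000  +wl: 0
  step 7. node 1  ⊔preds=011  new=011  old=010  +wl: 
  step 8. node 2  ⊔preds=011  new=111  stable
  step 9. node 0  ⊔preds=111  new=011  stable

Least fixpoint reached:
  node 0: 011
  node 1: 011
  node 2: 111
  node 3: 011
  node 4: 110
  node 5: 111

111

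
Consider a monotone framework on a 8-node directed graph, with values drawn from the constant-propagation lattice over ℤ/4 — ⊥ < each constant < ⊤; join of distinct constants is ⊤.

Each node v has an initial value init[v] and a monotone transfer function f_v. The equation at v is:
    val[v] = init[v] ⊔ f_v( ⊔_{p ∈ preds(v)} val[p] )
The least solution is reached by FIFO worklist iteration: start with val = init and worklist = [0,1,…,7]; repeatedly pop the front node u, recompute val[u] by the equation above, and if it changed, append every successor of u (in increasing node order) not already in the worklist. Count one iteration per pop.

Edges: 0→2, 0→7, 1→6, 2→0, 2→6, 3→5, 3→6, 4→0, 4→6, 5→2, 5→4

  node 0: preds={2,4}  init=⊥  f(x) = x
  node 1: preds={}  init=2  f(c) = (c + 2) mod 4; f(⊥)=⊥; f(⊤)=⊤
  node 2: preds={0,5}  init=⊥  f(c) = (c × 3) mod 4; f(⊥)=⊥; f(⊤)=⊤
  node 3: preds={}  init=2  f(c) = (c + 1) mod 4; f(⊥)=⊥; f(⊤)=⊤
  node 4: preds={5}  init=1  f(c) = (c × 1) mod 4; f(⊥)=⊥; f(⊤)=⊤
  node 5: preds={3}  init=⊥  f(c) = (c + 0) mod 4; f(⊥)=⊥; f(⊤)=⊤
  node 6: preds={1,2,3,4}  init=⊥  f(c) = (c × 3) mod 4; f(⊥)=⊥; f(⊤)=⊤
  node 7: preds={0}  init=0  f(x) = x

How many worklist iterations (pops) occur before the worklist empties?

14

Worklist (14 pops):
  #1 pop 0: in=1 → 1 (was ⊥); enqueue []
  #2 pop 1: in=⊥ → 2 (no change)
  #3 pop 2: in=1 → 3 (was ⊥); enqueue [0]
  #4 pop 3: in=⊥ → 2 (no change)
  #5 pop 4: in=⊥ → 1 (no change)
  #6 pop 5: in=2 → 2 (was ⊥); enqueue [2,4]
  #7 pop 6: in=⊤ → ⊤ (was ⊥); enqueue []
  #8 pop 7: in=1 → ⊤ (was 0); enqueue []
  #9 pop 0: in=⊤ → ⊤ (was 1); enqueue [7]
  #10 pop 2: in=⊤ → ⊤ (was 3); enqueue [0,6]
  #11 pop 4: in=2 → ⊤ (was 1); enqueue []
  #12 pop 7: in=⊤ → ⊤ (no change)
  #13 pop 0: in=⊤ → ⊤ (no change)
  #14 pop 6: in=⊤ → ⊤ (no change)

Fixpoint:
  val[0] = ⊤
  val[1] = 2
  val[2] = ⊤
  val[3] = 2
  val[4] = ⊤
  val[5] = 2
  val[6] = ⊤
  val[7] = ⊤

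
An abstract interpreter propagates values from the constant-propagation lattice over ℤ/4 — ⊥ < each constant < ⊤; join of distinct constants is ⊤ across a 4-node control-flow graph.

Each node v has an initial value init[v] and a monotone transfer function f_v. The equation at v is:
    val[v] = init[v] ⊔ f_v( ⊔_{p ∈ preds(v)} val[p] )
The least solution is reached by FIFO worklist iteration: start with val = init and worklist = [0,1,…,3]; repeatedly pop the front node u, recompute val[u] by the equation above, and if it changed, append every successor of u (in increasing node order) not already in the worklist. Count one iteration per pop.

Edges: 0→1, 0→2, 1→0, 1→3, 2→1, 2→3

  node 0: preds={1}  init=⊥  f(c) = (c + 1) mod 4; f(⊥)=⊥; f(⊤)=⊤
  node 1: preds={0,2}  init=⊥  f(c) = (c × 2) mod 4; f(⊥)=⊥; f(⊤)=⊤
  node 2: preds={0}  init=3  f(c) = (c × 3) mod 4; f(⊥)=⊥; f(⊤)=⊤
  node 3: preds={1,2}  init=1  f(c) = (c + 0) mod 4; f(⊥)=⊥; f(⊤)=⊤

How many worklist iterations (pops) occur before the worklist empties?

Iteration log — 12 steps:
  step 1. node 0  ⊔preds=⊥  new=⊥  stable
  step 2. node 1  ⊔preds=3  new=2  old=⊥  +wl: 0
  step 3. node 2  ⊔preds=⊥  new=3  stable
  step 4. node 3  ⊔preds=⊤  new=⊤  old=1  +wl: 
  step 5. node 0  ⊔preds=2  new=3  old=⊥  +wl: 1,2
  step 6. node 1  ⊔preds=3  new=2  stable
  step 7. node 2  ⊔preds=3  new=⊤  old=3  +wl: 1,3
  step 8. node 1  ⊔preds=⊤  new=⊤  old=2  +wl: 0
  step 9. node 3  ⊔preds=⊤  new=⊤  stable
  step 10. node 0  ⊔preds=⊤  new=⊤  old=3  +wl: 1,2
  step 11. node 1  ⊔preds=⊤  new=⊤  stable
  step 12. node 2  ⊔preds=⊤  new=⊤  stable

Least fixpoint reached:
  node 0: ⊤
  node 1: ⊤
  node 2: ⊤
  node 3: ⊤

12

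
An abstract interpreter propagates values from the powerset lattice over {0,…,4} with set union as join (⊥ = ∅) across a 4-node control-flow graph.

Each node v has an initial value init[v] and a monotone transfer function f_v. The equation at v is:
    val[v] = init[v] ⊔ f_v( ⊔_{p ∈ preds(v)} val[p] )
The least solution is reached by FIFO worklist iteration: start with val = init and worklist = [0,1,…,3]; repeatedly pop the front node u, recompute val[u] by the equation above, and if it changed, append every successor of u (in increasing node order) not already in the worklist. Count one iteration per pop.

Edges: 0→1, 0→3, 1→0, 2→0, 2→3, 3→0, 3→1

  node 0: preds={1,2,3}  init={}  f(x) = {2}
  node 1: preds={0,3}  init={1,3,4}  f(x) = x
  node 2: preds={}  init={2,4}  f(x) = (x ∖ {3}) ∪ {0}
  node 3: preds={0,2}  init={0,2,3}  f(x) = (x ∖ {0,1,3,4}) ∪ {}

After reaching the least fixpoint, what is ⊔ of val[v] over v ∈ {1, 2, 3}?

{0,1,2,3,4}

Worklist (5 pops):
  #1 pop 0: in={0,1,2,3,4} → {2} (was {}); enqueue []
  #2 pop 1: in={0,2,3} → {0,1,2,3,4} (was {1,3,4}); enqueue [0]
  #3 pop 2: in={} → {0,2,4} (was {2,4}); enqueue []
  #4 pop 3: in={0,2,4} → {0,2,3} (no change)
  #5 pop 0: in={0,1,2,3,4} → {2} (no change)

Fixpoint:
  val[0] = {2}
  val[1] = {0,1,2,3,4}
  val[2] = {0,2,4}
  val[3] = {0,2,3}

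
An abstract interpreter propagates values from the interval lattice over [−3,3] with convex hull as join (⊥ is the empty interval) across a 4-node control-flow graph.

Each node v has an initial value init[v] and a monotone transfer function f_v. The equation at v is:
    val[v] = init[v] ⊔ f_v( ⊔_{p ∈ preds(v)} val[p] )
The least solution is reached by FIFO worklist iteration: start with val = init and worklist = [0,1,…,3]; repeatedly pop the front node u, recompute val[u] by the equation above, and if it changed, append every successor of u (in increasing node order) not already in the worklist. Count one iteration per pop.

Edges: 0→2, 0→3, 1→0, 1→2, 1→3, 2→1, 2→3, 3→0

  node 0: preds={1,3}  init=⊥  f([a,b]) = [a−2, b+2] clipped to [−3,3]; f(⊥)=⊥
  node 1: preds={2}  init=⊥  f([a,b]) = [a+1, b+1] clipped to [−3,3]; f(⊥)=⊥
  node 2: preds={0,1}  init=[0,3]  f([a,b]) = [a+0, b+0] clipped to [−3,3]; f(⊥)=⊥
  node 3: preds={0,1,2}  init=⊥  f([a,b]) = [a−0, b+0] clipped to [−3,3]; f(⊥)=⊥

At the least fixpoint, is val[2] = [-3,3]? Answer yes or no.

Iteration log — 15 steps:
  step 1. node 0  ⊔preds=⊥  new=⊥  stable
  step 2. node 1  ⊔preds=[0,3]  new=[1,3]  old=⊥  +wl: 0
  step 3. node 2  ⊔preds=[1,3]  new=[0,3]  stable
  step 4. node 3  ⊔preds=[0,3]  new=[0,3]  old=⊥  +wl: 
  step 5. node 0  ⊔preds=[0,3]  new=[-2,3]  old=⊥  +wl: 2,3
  step 6. node 2  ⊔preds=[-2,3]  new=[-2,3]  old=[0,3]  +wl: 1
  step 7. node 3  ⊔preds=[-2,3]  new=[-2,3]  old=[0,3]  +wl: 0
  step 8. node 1  ⊔preds=[-2,3]  new=[-1,3]  old=[1,3]  +wl: 2,3
  step 9. node 0  ⊔preds=[-2,3]  new=[-3,3]  old=[-2,3]  +wl: 
  step 10. node 2  ⊔preds=[-3,3]  new=[-3,3]  old=[-2,3]  +wl: 1
  step 11. node 3  ⊔preds=[-3,3]  new=[-3,3]  old=[-2,3]  +wl: 0
  step 12. node 1  ⊔preds=[-3,3]  new=[-2,3]  old=[-1,3]  +wl: 2,3
  step 13. node 0  ⊔preds=[-3,3]  new=[-3,3]  stable
  step 14. node 2  ⊔preds=[-3,3]  new=[-3,3]  stable
  step 15. node 3  ⊔preds=[-3,3]  new=[-3,3]  stable

Least fixpoint reached:
  node 0: [-3,3]
  node 1: [-2,3]
  node 2: [-3,3]
  node 3: [-3,3]

yes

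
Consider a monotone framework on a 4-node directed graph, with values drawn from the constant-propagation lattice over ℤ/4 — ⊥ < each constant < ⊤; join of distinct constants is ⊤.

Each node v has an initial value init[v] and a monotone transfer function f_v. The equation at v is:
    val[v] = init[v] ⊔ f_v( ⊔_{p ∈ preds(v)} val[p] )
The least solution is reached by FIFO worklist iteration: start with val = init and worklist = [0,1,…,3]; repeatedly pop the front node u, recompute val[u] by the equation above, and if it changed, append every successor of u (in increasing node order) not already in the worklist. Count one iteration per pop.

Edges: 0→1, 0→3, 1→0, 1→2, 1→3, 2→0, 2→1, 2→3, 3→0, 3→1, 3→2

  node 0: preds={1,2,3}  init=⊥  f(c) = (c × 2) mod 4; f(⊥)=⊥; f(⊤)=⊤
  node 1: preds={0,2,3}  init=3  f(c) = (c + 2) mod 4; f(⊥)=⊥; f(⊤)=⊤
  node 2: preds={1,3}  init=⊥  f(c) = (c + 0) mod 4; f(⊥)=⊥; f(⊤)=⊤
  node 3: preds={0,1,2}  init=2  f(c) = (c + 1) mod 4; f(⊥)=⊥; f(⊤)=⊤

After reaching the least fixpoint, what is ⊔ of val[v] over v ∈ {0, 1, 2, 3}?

⊤

Iteration log — 7 steps:
  step 1. node 0  ⊔preds=⊤  new=⊤  old=⊥  +wl: 
  step 2. node 1  ⊔preds=⊤  new=⊤  old=3  +wl: 0
  step 3. node 2  ⊔preds=⊤  new=⊤  old=⊥  +wl: 1
  step 4. node 3  ⊔preds=⊤  new=⊤  old=2  +wl: 2
  step 5. node 0  ⊔preds=⊤  new=⊤  stable
  step 6. node 1  ⊔preds=⊤  new=⊤  stable
  step 7. node 2  ⊔preds=⊤  new=⊤  stable

Least fixpoint reached:
  node 0: ⊤
  node 1: ⊤
  node 2: ⊤
  node 3: ⊤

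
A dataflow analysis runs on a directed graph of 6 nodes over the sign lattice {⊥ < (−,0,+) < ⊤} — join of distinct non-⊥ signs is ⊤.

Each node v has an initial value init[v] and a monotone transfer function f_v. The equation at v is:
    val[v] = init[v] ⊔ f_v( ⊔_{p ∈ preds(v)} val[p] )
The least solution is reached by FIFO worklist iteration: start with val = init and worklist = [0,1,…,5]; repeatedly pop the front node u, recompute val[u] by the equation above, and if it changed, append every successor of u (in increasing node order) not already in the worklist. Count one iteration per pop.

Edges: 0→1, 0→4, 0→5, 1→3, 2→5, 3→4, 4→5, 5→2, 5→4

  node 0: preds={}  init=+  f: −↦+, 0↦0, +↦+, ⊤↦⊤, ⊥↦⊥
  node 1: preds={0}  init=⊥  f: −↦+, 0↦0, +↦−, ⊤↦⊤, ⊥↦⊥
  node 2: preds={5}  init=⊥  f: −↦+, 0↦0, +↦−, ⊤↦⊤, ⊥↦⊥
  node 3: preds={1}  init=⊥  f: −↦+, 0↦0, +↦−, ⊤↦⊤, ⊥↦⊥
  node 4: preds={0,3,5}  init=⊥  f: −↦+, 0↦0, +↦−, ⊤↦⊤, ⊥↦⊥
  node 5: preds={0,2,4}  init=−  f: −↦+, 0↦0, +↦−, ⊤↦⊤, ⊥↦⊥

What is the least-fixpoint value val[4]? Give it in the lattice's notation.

⊤

Trace (9 dequeues):
  [1] u=0 | in ⊥ | out + | ==
  [2] u=1 | in + | out − | prev ⊥ | push {}
  [3] u=2 | in − | out + | prev ⊥ | push {}
  [4] u=3 | in − | out + | prev ⊥ | push {}
  [5] u=4 | in ⊤ | out ⊤ | prev ⊥ | push {}
  [6] u=5 | in ⊤ | out ⊤ | prev − | push {2,4}
  [7] u=2 | in ⊤ | out ⊤ | prev + | push {5}
  [8] u=4 | in ⊤ | out ⊤ | ==
  [9] u=5 | in ⊤ | out ⊤ | ==

Converged values:
  [0] +
  [1] −
  [2] ⊤
  [3] +
  [4] ⊤
  [5] ⊤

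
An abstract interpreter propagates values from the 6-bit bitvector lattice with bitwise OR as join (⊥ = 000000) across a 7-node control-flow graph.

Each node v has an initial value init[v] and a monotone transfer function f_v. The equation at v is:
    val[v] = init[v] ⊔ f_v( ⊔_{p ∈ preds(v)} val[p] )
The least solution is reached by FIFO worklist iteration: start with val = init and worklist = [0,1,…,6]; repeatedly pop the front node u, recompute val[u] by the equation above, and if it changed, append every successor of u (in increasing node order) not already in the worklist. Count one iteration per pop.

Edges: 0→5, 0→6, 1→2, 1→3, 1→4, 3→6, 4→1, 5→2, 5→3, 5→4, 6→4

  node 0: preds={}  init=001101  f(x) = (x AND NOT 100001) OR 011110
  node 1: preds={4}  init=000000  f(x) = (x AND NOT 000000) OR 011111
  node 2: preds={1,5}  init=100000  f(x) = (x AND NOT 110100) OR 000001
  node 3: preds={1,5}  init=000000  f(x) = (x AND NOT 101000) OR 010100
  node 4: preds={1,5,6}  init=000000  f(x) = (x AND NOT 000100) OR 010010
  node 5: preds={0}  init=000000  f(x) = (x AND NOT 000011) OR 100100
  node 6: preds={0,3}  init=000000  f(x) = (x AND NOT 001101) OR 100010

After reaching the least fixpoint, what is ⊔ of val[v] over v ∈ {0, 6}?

111111

Trace (15 dequeues):
  [1] u=0 | in 000000 | out 011111 | prev 001101 | push {}
  [2] u=1 | in 000000 | out 011111 | prev 000000 | push {}
  [3] u=2 | in 011111 | out 101011 | prev 100000 | push {}
  [4] u=3 | in 011111 | out 010111 | prev 000000 | push {}
  [5] u=4 | in 011111 | out 011011 | prev 000000 | push {1}
  [6] u=5 | in 011111 | out 111100 | prev 000000 | push {2,3,4}
  [7] u=6 | in 011111 | out 110010 | prev 000000 | push {}
  [8] u=1 | in 011011 | out 011111 | ==
  [9] u=2 | in 111111 | out 101011 | ==
  [10] u=3 | in 111111 | out 010111 | ==
  [11] u=4 | in 111111 | out 111011 | prev 011011 | push {1}
  [12] u=1 | in 111011 | out 111111 | prev 011111 | push {2,3,4}
  [13] u=2 | in 111111 | out 101011 | ==
  [14] u=3 | in 111111 | out 010111 | ==
  [15] u=4 | in 111111 | out 111011 | ==

Converged values:
  [0] 011111
  [1] 111111
  [2] 101011
  [3] 010111
  [4] 111011
  [5] 111100
  [6] 110010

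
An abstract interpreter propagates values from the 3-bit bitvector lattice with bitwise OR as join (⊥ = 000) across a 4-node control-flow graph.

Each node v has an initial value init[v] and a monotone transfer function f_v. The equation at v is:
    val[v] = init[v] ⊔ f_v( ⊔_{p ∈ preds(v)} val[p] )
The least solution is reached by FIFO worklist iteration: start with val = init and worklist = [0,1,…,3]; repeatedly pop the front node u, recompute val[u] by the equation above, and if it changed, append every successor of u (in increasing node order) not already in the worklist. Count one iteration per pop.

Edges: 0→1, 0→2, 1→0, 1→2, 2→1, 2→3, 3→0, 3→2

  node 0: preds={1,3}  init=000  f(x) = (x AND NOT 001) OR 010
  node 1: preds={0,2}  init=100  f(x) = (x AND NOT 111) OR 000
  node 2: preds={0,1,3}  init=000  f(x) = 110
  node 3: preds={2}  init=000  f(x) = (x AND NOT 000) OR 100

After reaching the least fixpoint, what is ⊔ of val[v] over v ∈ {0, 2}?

Iteration log — 7 steps:
  step 1. node 0  ⊔preds=100  new=110  old=000  +wl: 
  step 2. node 1  ⊔preds=110  new=100  stable
  step 3. node 2  ⊔preds=110  new=110  old=000  +wl: 1
  step 4. node 3  ⊔preds=110  new=110  old=000  +wl: 0,2
  step 5. node 1  ⊔preds=110  new=100  stable
  step 6. node 0  ⊔preds=110  new=110  stable
  step 7. node 2  ⊔preds=110  new=110  stable

Least fixpoint reached:
  node 0: 110
  node 1: 100
  node 2: 110
  node 3: 110

110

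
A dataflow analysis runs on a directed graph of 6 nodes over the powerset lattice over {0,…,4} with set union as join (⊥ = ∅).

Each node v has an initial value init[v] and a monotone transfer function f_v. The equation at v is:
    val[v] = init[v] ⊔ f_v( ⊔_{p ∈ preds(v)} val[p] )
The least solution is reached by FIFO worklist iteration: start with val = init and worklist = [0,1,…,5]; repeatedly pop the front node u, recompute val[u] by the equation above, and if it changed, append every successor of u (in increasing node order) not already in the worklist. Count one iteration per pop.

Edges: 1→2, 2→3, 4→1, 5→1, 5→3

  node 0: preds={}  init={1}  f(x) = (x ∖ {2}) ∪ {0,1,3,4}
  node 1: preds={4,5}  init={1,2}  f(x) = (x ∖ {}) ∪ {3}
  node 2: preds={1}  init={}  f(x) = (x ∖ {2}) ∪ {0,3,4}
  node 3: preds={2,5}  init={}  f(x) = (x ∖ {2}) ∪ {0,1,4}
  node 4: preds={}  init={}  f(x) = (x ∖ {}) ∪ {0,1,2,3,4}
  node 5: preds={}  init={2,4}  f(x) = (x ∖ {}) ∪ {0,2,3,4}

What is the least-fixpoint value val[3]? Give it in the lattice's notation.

Worklist (9 pops):
  #1 pop 0: in={} → {0,1,3,4} (was {1}); enqueue []
  #2 pop 1: in={2,4} → {1,2,3,4} (was {1,2}); enqueue []
  #3 pop 2: in={1,2,3,4} → {0,1,3,4} (was {}); enqueue []
  #4 pop 3: in={0,1,2,3,4} → {0,1,3,4} (was {}); enqueue []
  #5 pop 4: in={} → {0,1,2,3,4} (was {}); enqueue [1]
  #6 pop 5: in={} → {0,2,3,4} (was {2,4}); enqueue [3]
  #7 pop 1: in={0,1,2,3,4} → {0,1,2,3,4} (was {1,2,3,4}); enqueue [2]
  #8 pop 3: in={0,1,2,3,4} → {0,1,3,4} (no change)
  #9 pop 2: in={0,1,2,3,4} → {0,1,3,4} (no change)

Fixpoint:
  val[0] = {0,1,3,4}
  val[1] = {0,1,2,3,4}
  val[2] = {0,1,3,4}
  val[3] = {0,1,3,4}
  val[4] = {0,1,2,3,4}
  val[5] = {0,2,3,4}

{0,1,3,4}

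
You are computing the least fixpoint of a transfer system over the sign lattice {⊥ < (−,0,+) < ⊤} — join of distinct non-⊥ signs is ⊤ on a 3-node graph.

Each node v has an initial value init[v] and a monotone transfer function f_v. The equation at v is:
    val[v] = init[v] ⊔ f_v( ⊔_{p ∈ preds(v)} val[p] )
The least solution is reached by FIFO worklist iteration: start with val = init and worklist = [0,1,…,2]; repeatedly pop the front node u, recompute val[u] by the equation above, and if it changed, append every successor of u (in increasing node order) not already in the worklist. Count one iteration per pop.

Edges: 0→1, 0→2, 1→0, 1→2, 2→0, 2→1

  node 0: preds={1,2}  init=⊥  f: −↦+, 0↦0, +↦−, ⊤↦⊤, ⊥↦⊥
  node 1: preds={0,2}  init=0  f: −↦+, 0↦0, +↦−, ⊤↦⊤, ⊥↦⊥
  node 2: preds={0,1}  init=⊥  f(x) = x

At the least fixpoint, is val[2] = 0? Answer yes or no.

yes

Trace (5 dequeues):
  [1] u=0 | in 0 | out 0 | prev ⊥ | push {}
  [2] u=1 | in 0 | out 0 | ==
  [3] u=2 | in 0 | out 0 | prev ⊥ | push {0,1}
  [4] u=0 | in 0 | out 0 | ==
  [5] u=1 | in 0 | out 0 | ==

Converged values:
  [0] 0
  [1] 0
  [2] 0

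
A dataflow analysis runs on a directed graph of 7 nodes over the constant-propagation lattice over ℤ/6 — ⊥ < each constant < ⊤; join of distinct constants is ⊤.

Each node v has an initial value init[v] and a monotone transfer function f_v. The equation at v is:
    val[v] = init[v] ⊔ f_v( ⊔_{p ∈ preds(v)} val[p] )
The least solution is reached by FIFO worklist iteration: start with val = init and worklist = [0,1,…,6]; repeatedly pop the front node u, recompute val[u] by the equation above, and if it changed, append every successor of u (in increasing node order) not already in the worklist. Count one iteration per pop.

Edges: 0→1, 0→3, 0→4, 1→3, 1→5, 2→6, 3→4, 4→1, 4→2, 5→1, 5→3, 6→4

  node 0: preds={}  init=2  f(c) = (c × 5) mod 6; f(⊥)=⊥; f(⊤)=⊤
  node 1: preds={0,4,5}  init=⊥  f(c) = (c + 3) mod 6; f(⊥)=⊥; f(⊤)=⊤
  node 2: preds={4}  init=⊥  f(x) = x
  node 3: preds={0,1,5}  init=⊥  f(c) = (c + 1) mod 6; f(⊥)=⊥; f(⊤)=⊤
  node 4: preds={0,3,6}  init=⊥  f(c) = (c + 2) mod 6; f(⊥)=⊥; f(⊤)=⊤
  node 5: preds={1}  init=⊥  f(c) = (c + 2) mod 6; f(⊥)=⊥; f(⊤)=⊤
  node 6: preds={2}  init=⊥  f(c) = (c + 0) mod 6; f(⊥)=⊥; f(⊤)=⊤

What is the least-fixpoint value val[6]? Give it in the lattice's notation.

⊤

Worklist (15 pops):
  #1 pop 0: in=⊥ → 2 (no change)
  #2 pop 1: in=2 → 5 (was ⊥); enqueue []
  #3 pop 2: in=⊥ → ⊥ (no change)
  #4 pop 3: in=⊤ → ⊤ (was ⊥); enqueue []
  #5 pop 4: in=⊤ → ⊤ (was ⊥); enqueue [1,2]
  #6 pop 5: in=5 → 1 (was ⊥); enqueue [3]
  #7 pop 6: in=⊥ → ⊥ (no change)
  #8 pop 1: in=⊤ → ⊤ (was 5); enqueue [5]
  #9 pop 2: in=⊤ → ⊤ (was ⊥); enqueue [6]
  #10 pop 3: in=⊤ → ⊤ (no change)
  #11 pop 5: in=⊤ → ⊤ (was 1); enqueue [1,3]
  #12 pop 6: in=⊤ → ⊤ (was ⊥); enqueue [4]
  #13 pop 1: in=⊤ → ⊤ (no change)
  #14 pop 3: in=⊤ → ⊤ (no change)
  #15 pop 4: in=⊤ → ⊤ (no change)

Fixpoint:
  val[0] = 2
  val[1] = ⊤
  val[2] = ⊤
  val[3] = ⊤
  val[4] = ⊤
  val[5] = ⊤
  val[6] = ⊤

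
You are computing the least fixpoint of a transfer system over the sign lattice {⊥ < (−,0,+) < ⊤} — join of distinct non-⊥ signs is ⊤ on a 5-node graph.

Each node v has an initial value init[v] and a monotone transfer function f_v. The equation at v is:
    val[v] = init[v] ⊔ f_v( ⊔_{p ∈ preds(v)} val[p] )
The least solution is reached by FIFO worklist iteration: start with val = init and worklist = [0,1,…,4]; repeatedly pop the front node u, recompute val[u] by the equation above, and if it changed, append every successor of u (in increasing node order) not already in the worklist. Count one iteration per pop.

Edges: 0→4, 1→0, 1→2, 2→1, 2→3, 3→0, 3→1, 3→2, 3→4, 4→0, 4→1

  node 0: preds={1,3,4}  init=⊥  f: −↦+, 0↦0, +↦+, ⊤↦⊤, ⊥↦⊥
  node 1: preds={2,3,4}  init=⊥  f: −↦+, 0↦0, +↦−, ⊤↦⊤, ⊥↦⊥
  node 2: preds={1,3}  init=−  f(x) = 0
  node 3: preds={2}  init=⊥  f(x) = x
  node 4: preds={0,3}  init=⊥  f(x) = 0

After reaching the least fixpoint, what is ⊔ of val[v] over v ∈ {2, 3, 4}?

⊤

Trace (10 dequeues):
  [1] u=0 | in ⊥ | out ⊥ | ==
  [2] u=1 | in − | out + | prev ⊥ | push {0}
  [3] u=2 | in + | out ⊤ | prev − | push {1}
  [4] u=3 | in ⊤ | out ⊤ | prev ⊥ | push {2}
  [5] u=4 | in ⊤ | out 0 | prev ⊥ | push {}
  [6] u=0 | in ⊤ | out ⊤ | prev ⊥ | push {4}
  [7] u=1 | in ⊤ | out ⊤ | prev + | push {0}
  [8] u=2 | in ⊤ | out ⊤ | ==
  [9] u=4 | in ⊤ | out 0 | ==
  [10] u=0 | in ⊤ | out ⊤ | ==

Converged values:
  [0] ⊤
  [1] ⊤
  [2] ⊤
  [3] ⊤
  [4] 0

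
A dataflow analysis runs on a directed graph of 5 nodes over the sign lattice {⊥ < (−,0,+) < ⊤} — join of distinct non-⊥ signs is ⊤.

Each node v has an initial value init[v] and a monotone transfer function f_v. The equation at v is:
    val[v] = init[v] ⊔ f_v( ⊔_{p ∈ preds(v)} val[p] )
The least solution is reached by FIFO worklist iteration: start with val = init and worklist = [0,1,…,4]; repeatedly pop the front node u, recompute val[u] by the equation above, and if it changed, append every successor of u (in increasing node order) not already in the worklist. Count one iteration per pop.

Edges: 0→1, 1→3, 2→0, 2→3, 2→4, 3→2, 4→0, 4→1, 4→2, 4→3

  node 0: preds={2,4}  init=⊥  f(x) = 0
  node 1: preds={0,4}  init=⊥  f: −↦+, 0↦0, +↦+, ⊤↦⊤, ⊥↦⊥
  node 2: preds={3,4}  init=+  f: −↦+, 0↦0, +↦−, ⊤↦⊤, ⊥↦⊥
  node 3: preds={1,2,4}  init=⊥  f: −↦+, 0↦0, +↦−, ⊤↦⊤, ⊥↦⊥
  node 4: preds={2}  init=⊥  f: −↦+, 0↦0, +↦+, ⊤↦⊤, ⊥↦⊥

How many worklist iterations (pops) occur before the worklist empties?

Iteration log — 14 steps:
  step 1. node 0  ⊔preds=+  new=0  old=⊥  +wl: 
  step 2. node 1  ⊔preds=0  new=0  old=⊥  +wl: 
  step 3. node 2  ⊔preds=⊥  new=+  stable
  step 4. node 3  ⊔preds=⊤  new=⊤  old=⊥  +wl: 2
  step 5. node 4  ⊔preds=+  new=+  old=⊥  +wl: 0,1,3
  step 6. node 2  ⊔preds=⊤  new=⊤  old=+  +wl: 4
  step 7. node 0  ⊔preds=⊤  new=0  stable
  step 8. node 1  ⊔preds=⊤  new=⊤  old=0  +wl: 
  step 9. node 3  ⊔preds=⊤  new=⊤  stable
  step 10. node 4  ⊔preds=⊤  new=⊤  old=+  +wl: 0,1,2,3
  step 11. node 0  ⊔preds=⊤  new=0  stable
  step 12. node 1  ⊔preds=⊤  new=⊤  stable
  step 13. node 2  ⊔preds=⊤  new=⊤  stable
  step 14. node 3  ⊔preds=⊤  new=⊤  stable

Least fixpoint reached:
  node 0: 0
  node 1: ⊤
  node 2: ⊤
  node 3: ⊤
  node 4: ⊤

14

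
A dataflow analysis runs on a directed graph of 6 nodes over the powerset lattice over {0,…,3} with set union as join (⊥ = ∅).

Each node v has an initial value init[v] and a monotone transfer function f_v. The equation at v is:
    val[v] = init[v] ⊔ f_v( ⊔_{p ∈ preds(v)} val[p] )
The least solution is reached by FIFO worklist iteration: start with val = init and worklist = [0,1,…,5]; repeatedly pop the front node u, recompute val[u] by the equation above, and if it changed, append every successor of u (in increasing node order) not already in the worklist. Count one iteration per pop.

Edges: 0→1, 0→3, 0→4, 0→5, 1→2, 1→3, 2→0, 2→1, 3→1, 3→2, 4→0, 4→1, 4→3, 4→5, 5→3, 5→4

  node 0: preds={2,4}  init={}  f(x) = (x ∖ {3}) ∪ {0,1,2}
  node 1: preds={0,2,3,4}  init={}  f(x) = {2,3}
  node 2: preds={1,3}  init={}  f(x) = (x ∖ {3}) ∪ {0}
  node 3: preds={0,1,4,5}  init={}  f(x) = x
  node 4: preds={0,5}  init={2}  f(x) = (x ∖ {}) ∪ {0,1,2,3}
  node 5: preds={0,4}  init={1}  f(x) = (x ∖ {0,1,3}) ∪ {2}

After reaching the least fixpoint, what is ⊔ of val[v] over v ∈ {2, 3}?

{0,1,2,3}

Worklist (13 pops):
  #1 pop 0: in={2} → {0,1,2} (was {}); enqueue []
  #2 pop 1: in={0,1,2} → {2,3} (was {}); enqueue []
  #3 pop 2: in={2,3} → {0,2} (was {}); enqueue [0,1]
  #4 pop 3: in={0,1,2,3} → {0,1,2,3} (was {}); enqueue [2]
  #5 pop 4: in={0,1,2} → {0,1,2,3} (was {2}); enqueue [3]
  #6 pop 5: in={0,1,2,3} → {1,2} (was {1}); enqueue [4]
  #7 pop 0: in={0,1,2,3} → {0,1,2} (no change)
  #8 pop 1: in={0,1,2,3} → {2,3} (no change)
  #9 pop 2: in={0,1,2,3} → {0,1,2} (was {0,2}); enqueue [0,1]
  #10 pop 3: in={0,1,2,3} → {0,1,2,3} (no change)
  #11 pop 4: in={0,1,2} → {0,1,2,3} (no change)
  #12 pop 0: in={0,1,2,3} → {0,1,2} (no change)
  #13 pop 1: in={0,1,2,3} → {2,3} (no change)

Fixpoint:
  val[0] = {0,1,2}
  val[1] = {2,3}
  val[2] = {0,1,2}
  val[3] = {0,1,2,3}
  val[4] = {0,1,2,3}
  val[5] = {1,2}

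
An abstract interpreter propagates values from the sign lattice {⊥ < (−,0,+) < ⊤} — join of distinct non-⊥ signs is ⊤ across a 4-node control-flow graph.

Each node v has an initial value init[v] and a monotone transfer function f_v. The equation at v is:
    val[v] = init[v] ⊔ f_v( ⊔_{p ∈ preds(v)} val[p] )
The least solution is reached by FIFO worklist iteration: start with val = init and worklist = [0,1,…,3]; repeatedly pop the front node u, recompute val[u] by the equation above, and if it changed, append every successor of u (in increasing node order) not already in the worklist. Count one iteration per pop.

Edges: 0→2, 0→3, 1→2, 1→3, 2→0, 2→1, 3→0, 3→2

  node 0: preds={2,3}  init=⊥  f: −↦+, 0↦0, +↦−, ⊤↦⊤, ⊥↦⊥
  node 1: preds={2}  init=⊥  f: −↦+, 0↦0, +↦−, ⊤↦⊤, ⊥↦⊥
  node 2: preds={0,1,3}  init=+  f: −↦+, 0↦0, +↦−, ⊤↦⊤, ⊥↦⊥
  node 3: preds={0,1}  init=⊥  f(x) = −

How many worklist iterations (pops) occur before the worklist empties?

Trace (11 dequeues):
  [1] u=0 | in + | out − | prev ⊥ | push {}
  [2] u=1 | in + | out − | prev ⊥ | push {}
  [3] u=2 | in − | out + | ==
  [4] u=3 | in − | out − | prev ⊥ | push {0,2}
  [5] u=0 | in ⊤ | out ⊤ | prev − | push {3}
  [6] u=2 | in ⊤ | out ⊤ | prev + | push {0,1}
  [7] u=3 | in ⊤ | out − | ==
  [8] u=0 | in ⊤ | out ⊤ | ==
  [9] u=1 | in ⊤ | out ⊤ | prev − | push {2,3}
  [10] u=2 | in ⊤ | out ⊤ | ==
  [11] u=3 | in ⊤ | out − | ==

Converged values:
  [0] ⊤
  [1] ⊤
  [2] ⊤
  [3] −

11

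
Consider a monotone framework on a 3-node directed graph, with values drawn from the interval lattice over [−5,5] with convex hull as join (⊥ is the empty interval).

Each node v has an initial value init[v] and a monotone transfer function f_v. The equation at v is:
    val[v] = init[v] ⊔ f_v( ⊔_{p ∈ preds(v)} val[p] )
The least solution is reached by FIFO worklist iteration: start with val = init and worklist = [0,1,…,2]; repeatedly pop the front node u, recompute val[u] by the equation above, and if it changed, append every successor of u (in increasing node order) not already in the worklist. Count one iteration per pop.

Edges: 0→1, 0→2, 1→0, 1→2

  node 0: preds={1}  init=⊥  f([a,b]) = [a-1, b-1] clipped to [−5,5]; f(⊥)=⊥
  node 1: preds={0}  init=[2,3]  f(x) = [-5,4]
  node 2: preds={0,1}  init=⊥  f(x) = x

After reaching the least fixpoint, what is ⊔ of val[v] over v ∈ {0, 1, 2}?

Iteration log — 6 steps:
  step 1. node 0  ⊔preds=[2,3]  new=[1,2]  old=⊥  +wl: 
  step 2. node 1  ⊔preds=[1,2]  new=[-5,4]  old=[2,3]  +wl: 0
  step 3. node 2  ⊔preds=[-5,4]  new=[-5,4]  old=⊥  +wl: 
  step 4. node 0  ⊔preds=[-5,4]  new=[-5,3]  old=[1,2]  +wl: 1,2
  step 5. node 1  ⊔preds=[-5,3]  new=[-5,4]  stable
  step 6. node 2  ⊔preds=[-5,4]  new=[-5,4]  stable

Least fixpoint reached:
  node 0: [-5,3]
  node 1: [-5,4]
  node 2: [-5,4]

[-5,4]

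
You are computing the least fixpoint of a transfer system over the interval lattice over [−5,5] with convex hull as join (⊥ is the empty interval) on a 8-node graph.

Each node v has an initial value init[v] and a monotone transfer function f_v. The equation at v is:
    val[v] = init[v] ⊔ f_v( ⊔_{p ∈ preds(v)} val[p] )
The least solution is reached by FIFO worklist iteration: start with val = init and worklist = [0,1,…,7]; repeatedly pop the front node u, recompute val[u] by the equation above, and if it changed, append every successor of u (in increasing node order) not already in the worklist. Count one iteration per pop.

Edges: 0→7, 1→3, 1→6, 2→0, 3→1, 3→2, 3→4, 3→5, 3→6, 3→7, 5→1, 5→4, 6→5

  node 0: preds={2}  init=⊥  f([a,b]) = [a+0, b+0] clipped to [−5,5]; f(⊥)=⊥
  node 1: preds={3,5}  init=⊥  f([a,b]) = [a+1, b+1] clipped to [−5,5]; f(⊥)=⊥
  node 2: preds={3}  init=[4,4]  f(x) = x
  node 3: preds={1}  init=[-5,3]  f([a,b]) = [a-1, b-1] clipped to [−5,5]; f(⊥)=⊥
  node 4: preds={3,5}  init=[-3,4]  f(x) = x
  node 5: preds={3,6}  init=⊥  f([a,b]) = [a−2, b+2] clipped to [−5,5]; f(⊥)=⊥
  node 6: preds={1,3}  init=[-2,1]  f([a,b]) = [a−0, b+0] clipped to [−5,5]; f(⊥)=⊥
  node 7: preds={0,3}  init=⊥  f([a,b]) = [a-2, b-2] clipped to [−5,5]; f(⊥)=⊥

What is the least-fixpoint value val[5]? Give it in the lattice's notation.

[-5,5]

Trace (20 dequeues):
  [1] u=0 | in [4,4] | out [4,4] | prev ⊥ | push {}
  [2] u=1 | in [-5,3] | out [-4,4] | prev ⊥ | push {}
  [3] u=2 | in [-5,3] | out [-5,4] | prev [4,4] | push {0}
  [4] u=3 | in [-4,4] | out [-5,3] | ==
  [5] u=4 | in [-5,3] | out [-5,4] | prev [-3,4] | push {}
  [6] u=5 | in [-5,3] | out [-5,5] | prev ⊥ | push {1,4}
  [7] u=6 | in [-5,4] | out [-5,4] | prev [-2,1] | push {5}
  [8] u=7 | in [-5,4] | out [-5,2] | prev ⊥ | push {}
  [9] u=0 | in [-5,4] | out [-5,4] | prev [4,4] | push {7}
  [10] u=1 | in [-5,5] | out [-4,5] | prev [-4,4] | push {3,6}
  [11] u=4 | in [-5,5] | out [-5,5] | prev [-5,4] | push {}
  [12] u=5 | in [-5,4] | out [-5,5] | ==
  [13] u=7 | in [-5,4] | out [-5,2] | ==
  [14] u=3 | in [-4,5] | out [-5,4] | prev [-5,3] | push {1,2,4,5,7}
  [15] u=6 | in [-5,5] | out [-5,5] | prev [-5,4] | push {}
  [16] u=1 | in [-5,5] | out [-4,5] | ==
  [17] u=2 | in [-5,4] | out [-5,4] | ==
  [18] u=4 | in [-5,5] | out [-5,5] | ==
  [19] u=5 | in [-5,5] | out [-5,5] | ==
  [20] u=7 | in [-5,4] | out [-5,2] | ==

Converged values:
  [0] [-5,4]
  [1] [-4,5]
  [2] [-5,4]
  [3] [-5,4]
  [4] [-5,5]
  [5] [-5,5]
  [6] [-5,5]
  [7] [-5,2]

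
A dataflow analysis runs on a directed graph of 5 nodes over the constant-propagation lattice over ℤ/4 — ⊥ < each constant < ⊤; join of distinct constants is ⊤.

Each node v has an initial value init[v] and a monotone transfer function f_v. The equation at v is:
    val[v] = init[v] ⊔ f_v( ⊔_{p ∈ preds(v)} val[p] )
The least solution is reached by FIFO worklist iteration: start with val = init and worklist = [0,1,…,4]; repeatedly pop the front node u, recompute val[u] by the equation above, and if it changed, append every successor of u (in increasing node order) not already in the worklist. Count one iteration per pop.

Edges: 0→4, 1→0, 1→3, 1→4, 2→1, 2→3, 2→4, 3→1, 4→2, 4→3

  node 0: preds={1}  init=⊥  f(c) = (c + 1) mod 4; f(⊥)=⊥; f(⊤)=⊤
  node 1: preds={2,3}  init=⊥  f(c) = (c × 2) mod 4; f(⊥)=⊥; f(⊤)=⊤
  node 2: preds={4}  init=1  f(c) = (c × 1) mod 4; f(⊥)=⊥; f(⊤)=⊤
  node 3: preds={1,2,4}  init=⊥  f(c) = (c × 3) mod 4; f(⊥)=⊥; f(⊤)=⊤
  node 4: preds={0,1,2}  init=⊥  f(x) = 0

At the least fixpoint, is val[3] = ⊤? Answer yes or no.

Worklist (13 pops):
  #1 pop 0: in=⊥ → ⊥ (no change)
  #2 pop 1: in=1 → 2 (was ⊥); enqueue [0]
  #3 pop 2: in=⊥ → 1 (no change)
  #4 pop 3: in=⊤ → ⊤ (was ⊥); enqueue [1]
  #5 pop 4: in=⊤ → 0 (was ⊥); enqueue [2,3]
  #6 pop 0: in=2 → 3 (was ⊥); enqueue [4]
  #7 pop 1: in=⊤ → ⊤ (was 2); enqueue [0]
  #8 pop 2: in=0 → ⊤ (was 1); enqueue [1]
  #9 pop 3: in=⊤ → ⊤ (no change)
  #10 pop 4: in=⊤ → 0 (no change)
  #11 pop 0: in=⊤ → ⊤ (was 3); enqueue [4]
  #12 pop 1: in=⊤ → ⊤ (no change)
  #13 pop 4: in=⊤ → 0 (no change)

Fixpoint:
  val[0] = ⊤
  val[1] = ⊤
  val[2] = ⊤
  val[3] = ⊤
  val[4] = 0

yes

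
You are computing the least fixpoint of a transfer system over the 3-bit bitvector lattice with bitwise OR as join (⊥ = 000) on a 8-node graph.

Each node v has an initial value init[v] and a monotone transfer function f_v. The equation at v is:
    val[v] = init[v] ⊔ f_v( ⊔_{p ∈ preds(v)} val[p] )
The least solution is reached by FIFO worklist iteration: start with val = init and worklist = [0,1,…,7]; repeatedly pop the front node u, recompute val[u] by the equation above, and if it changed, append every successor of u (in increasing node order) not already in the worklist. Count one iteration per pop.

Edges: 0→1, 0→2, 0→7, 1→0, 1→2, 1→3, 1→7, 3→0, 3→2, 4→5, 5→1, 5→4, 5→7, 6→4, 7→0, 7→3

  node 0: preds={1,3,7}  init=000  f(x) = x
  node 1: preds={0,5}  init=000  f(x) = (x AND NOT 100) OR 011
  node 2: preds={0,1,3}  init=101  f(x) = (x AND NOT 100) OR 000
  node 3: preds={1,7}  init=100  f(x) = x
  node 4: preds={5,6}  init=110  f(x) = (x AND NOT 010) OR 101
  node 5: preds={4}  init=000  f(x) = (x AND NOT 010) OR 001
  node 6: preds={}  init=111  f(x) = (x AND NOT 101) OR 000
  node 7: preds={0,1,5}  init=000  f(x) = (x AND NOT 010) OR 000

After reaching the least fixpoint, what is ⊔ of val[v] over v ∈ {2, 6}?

111

Trace (14 dequeues):
  [1] u=0 | in 100 | out 100 | prev 000 | push {}
  [2] u=1 | in 100 | out 011 | prev 000 | push {0}
  [3] u=2 | in 111 | out 111 | prev 101 | push {}
  [4] u=3 | in 011 | out 111 | prev 100 | push {2}
  [5] u=4 | in 111 | out 111 | prev 110 | push {}
  [6] u=5 | in 111 | out 101 | prev 000 | push {1,4}
  [7] u=6 | in 000 | out 111 | ==
  [8] u=7 | in 111 | out 101 | prev 000 | push {3}
  [9] u=0 | in 111 | out 111 | prev 100 | push {7}
  [10] u=2 | in 111 | out 111 | ==
  [11] u=1 | in 111 | out 011 | ==
  [12] u=4 | in 111 | out 111 | ==
  [13] u=3 | in 111 | out 111 | ==
  [14] u=7 | in 111 | out 101 | ==

Converged values:
  [0] 111
  [1] 011
  [2] 111
  [3] 111
  [4] 111
  [5] 101
  [6] 111
  [7] 101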